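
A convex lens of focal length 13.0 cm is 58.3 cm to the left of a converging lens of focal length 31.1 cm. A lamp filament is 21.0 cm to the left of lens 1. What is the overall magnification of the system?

Lens 1: 1/d_i1 = 1/(13.0) − 1/(21.0) = 0.02930, so d_i1 = 34.12 cm; m₁ = −d_i1/d_o1 = -1.625.
d_o2 = 58.3 − (34.12) = 24.18 cm.
Lens 2: 1/d_i2 = 1/(31.1) − 1/(24.18) = -0.009202, so d_i2 = -108.7 cm; m₂ = −d_i2/d_o2 = +4.494.
m = m₁·m₂ = (-1.625)(+4.494) = -7.30.

m = -7.30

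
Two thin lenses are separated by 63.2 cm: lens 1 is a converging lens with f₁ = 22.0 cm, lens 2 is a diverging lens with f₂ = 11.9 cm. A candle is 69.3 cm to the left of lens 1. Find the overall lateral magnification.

Lens 1: 1/d_i1 = 1/(22.0) − 1/(69.3) = 0.03102, so d_i1 = 32.23 cm; m₁ = −d_i1/d_o1 = -0.4651.
d_o2 = 63.2 − (32.23) = 30.97 cm.
f₂ = −11.9 cm (diverging).
Lens 2: 1/d_i2 = 1/(-11.9) − 1/(30.97) = -0.1163, so d_i2 = -8.597 cm; m₂ = −d_i2/d_o2 = +0.2776.
m = m₁·m₂ = (-0.4651)(+0.2776) = -0.129.

m = -0.129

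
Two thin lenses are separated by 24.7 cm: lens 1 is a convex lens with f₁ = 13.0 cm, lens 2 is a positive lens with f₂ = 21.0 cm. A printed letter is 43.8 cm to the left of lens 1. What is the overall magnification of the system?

m = -0.599

Lens 1: 1/d_i1 = 1/(13.0) − 1/(43.8) = 0.05409, so d_i1 = 18.49 cm; m₁ = −d_i1/d_o1 = -0.4221.
d_o2 = 24.7 − (18.49) = 6.210 cm.
Lens 2: 1/d_i2 = 1/(21.0) − 1/(6.210) = -0.1134, so d_i2 = -8.817 cm; m₂ = −d_i2/d_o2 = +1.420.
m = m₁·m₂ = (-0.4221)(+1.420) = -0.599.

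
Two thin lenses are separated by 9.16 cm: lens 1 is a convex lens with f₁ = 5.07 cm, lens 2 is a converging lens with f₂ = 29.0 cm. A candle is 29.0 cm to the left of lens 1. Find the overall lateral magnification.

Lens 1: 1/d_i1 = 1/(5.07) − 1/(29.0) = 0.1628, so d_i1 = 6.144 cm; m₁ = −d_i1/d_o1 = -0.2119.
d_o2 = 9.16 − (6.144) = 3.016 cm.
Lens 2: 1/d_i2 = 1/(29.0) − 1/(3.016) = -0.2971, so d_i2 = -3.366 cm; m₂ = −d_i2/d_o2 = +1.116.
m = m₁·m₂ = (-0.2119)(+1.116) = -0.236.

m = -0.236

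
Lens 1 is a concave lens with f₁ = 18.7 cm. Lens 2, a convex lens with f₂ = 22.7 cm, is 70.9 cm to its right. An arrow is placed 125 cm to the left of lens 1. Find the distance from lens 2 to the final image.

Lens 1 is diverging, so f₁ = −18.7 cm.
Lens 1: 1/d_i1 = 1/f₁ − 1/d_o1 = 1/(-18.7) − 1/(125) = -0.06148, so d_i1 = -16.27 cm.
The intermediate image is 16.27 cm to the left of lens 1 (virtual), which is 70.9 − (-16.27) = 87.17 cm to the left of lens 2, so d_o2 = +87.17 cm.
Lens 2: 1/d_i2 = 1/f₂ − 1/d_o2 = 1/(22.7) − 1/(87.17) = 0.03258, so d_i2 = 30.7 cm.
The final image is real, 30.7 cm to the right of lens 2 (overall magnification ≈ -0.046).

30.7 cm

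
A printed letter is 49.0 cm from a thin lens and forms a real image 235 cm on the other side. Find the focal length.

f = 40.5 cm (converging)

Real image ⇒ d_i = +235 cm.
1/f = 1/d_o + 1/d_i = 1/(49.0) + 1/(235) = 0.02466, so f = 40.5 cm.
Since f is positive, the thin lens is converging.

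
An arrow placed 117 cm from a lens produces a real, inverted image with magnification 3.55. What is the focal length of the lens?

m = −d_i/d_o ⇒ d_i = −m·d_o = −(-3.55)·(117) = 415.3 cm.
1/f = 1/d_o + 1/d_i = 1/(117) + 1/(415.3) = 0.01095, so f = 91.3 cm.
Since f is positive, the lens is converging.

f = 91.3 cm (converging)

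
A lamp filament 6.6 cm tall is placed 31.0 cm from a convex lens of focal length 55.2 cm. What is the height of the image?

15.1 cm

1/d_i = 1/f − 1/d_o = 1/(55.20) − 1/(31.0) = -0.01414, so d_i = -70.71 cm.
m = −d_i/d_o = +2.281.
|h_i| = |m|·h_o = 2.281 × 6.6 = 15.1 cm. The image is virtual, upright and enlarged, on the same side as the object.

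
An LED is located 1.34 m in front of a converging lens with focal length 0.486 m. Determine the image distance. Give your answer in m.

Lens equation: 1/d_i = 1/f − 1/d_o = 1/(0.4860) − 1/(1.34) = 2.058 − 0.7463 = 1.311, so d_i = 0.763 m.
The image is real, inverted and reduced, on the far side of the lens.

0.763 m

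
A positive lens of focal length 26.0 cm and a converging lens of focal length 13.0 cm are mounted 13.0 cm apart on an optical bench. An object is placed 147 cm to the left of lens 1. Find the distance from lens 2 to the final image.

7.65 cm

Lens 1: 1/d_i1 = 1/f₁ − 1/d_o1 = 1/(26.0) − 1/(147) = 0.03166, so d_i1 = 31.59 cm.
The intermediate image is 31.59 cm to the right of lens 1, which lies 18.59 cm to the right of lens 2 — a virtual object — so d_o2 = −18.59 cm.
Lens 2: 1/d_i2 = 1/f₂ − 1/d_o2 = 1/(13.0) − 1/(-18.59) = 0.1307, so d_i2 = 7.65 cm.
The final image is real, 7.65 cm to the right of lens 2 (overall magnification ≈ -0.088).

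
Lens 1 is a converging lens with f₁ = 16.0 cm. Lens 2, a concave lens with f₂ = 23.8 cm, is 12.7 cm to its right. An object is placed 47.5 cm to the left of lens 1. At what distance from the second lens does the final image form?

22.0 cm

Lens 1: 1/d_i1 = 1/f₁ − 1/d_o1 = 1/(16.0) − 1/(47.5) = 0.04145, so d_i1 = 24.13 cm.
The intermediate image is 24.13 cm to the right of lens 1, which lies 11.43 cm to the right of lens 2 — a virtual object — so d_o2 = −11.43 cm.
Lens 2 is diverging, so f₂ = −23.8 cm.
Lens 2: 1/d_i2 = 1/f₂ − 1/d_o2 = 1/(-23.8) − 1/(-11.43) = 0.04547, so d_i2 = 22.0 cm.
The final image is real, 22.0 cm to the right of lens 2 (overall magnification ≈ -0.98).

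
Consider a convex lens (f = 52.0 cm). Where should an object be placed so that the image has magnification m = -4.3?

m = −d_i/d_o ⇒ d_i = −m·d_o.
1/f = 1/d_o + 1/d_i = 1/d_o − 1/(m·d_o) = (1 − 1/m)/d_o, so d_o = f(1 − 1/m) = (52.00)(1 − 1/(-4.3)) = 64.1 cm.

64.1 cm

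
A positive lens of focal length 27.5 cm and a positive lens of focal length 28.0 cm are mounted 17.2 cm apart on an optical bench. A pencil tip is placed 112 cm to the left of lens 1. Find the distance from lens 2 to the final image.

Lens 1: 1/d_i1 = 1/f₁ − 1/d_o1 = 1/(27.5) − 1/(112) = 0.02744, so d_i1 = 36.45 cm.
The intermediate image is 36.45 cm to the right of lens 1, which lies 19.25 cm to the right of lens 2 — a virtual object — so d_o2 = −19.25 cm.
Lens 2: 1/d_i2 = 1/f₂ − 1/d_o2 = 1/(28.0) − 1/(-19.25) = 0.08766, so d_i2 = 11.4 cm.
The final image is real, 11.4 cm to the right of lens 2 (overall magnification ≈ -0.19).

11.4 cm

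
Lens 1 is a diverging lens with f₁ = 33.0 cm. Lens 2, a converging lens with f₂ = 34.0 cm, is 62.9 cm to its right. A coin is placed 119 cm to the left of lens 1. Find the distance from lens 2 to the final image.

Lens 1 is diverging, so f₁ = −33.0 cm.
Lens 1: 1/d_i1 = 1/f₁ − 1/d_o1 = 1/(-33.0) − 1/(119) = -0.03871, so d_i1 = -25.84 cm.
The intermediate image is 25.84 cm to the left of lens 1 (virtual), which is 62.9 − (-25.84) = 88.74 cm to the left of lens 2, so d_o2 = +88.74 cm.
Lens 2: 1/d_i2 = 1/f₂ − 1/d_o2 = 1/(34.0) − 1/(88.74) = 0.01814, so d_i2 = 55.1 cm.
The final image is real, 55.1 cm to the right of lens 2 (overall magnification ≈ -0.13).

55.1 cm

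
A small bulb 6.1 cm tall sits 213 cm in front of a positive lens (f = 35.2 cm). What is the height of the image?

1.21 cm

1/d_i = 1/f − 1/d_o = 1/(35.20) − 1/(213) = 0.02371, so d_i = 42.17 cm.
m = −d_i/d_o = -0.1980.
|h_i| = |m|·h_o = 0.1980 × 6.1 = 1.21 cm. The image is real, inverted and reduced, on the far side of the lens.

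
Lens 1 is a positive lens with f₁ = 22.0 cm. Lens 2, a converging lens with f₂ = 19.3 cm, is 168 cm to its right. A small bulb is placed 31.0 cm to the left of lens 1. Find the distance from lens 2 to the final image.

24.4 cm

Lens 1: 1/d_i1 = 1/f₁ − 1/d_o1 = 1/(22.0) − 1/(31.0) = 0.01320, so d_i1 = 75.78 cm.
The intermediate image is 75.78 cm to the right of lens 1, which is 168 − (75.78) = 92.22 cm to the left of lens 2, so d_o2 = +92.22 cm.
Lens 2: 1/d_i2 = 1/f₂ − 1/d_o2 = 1/(19.3) − 1/(92.22) = 0.04097, so d_i2 = 24.4 cm.
The final image is real, 24.4 cm to the right of lens 2 (overall magnification ≈ 0.65).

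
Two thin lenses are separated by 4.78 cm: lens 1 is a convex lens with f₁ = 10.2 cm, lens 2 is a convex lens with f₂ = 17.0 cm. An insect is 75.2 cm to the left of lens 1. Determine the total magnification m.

Lens 1: 1/d_i1 = 1/(10.2) − 1/(75.2) = 0.08474, so d_i1 = 11.80 cm; m₁ = −d_i1/d_o1 = -0.1569.
d_o2 = 4.78 − (11.80) = -7.020 cm (virtual object).
Lens 2: 1/d_i2 = 1/(17.0) − 1/(-7.020) = 0.2013, so d_i2 = 4.968 cm; m₂ = −d_i2/d_o2 = +0.7077.
m = m₁·m₂ = (-0.1569)(+0.7077) = -0.111.

m = -0.111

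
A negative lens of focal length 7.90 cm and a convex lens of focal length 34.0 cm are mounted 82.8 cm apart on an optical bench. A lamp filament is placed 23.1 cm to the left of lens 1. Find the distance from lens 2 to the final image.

Lens 1 is diverging, so f₁ = −7.90 cm.
Lens 1: 1/d_i1 = 1/f₁ − 1/d_o1 = 1/(-7.90) − 1/(23.1) = -0.1699, so d_i1 = -5.887 cm.
The intermediate image is 5.887 cm to the left of lens 1 (virtual), which is 82.8 − (-5.887) = 88.69 cm to the left of lens 2, so d_o2 = +88.69 cm.
Lens 2: 1/d_i2 = 1/f₂ − 1/d_o2 = 1/(34.0) − 1/(88.69) = 0.01814, so d_i2 = 55.1 cm.
The final image is real, 55.1 cm to the right of lens 2 (overall magnification ≈ -0.16).

55.1 cm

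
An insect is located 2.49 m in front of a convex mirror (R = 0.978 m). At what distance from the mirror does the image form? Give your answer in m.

0.409 m

f = R/2 = 0.978/2 = 0.4890 m; for a convex mirror, f = -0.4890 m.
Mirror equation: 1/v = 1/f − 1/u = 1/(-0.4890) − 1/(2.49) = -2.045 − 0.4016 = -2.447, so v = -0.409 m.
The image is virtual, upright and reduced, behind the mirror.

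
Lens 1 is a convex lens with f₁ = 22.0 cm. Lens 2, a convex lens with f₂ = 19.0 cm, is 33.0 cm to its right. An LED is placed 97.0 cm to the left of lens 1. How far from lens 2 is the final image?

5.98 cm

Lens 1: 1/d_i1 = 1/f₁ − 1/d_o1 = 1/(22.0) − 1/(97.0) = 0.03515, so d_i1 = 28.45 cm.
The intermediate image is 28.45 cm to the right of lens 1, which is 33.0 − (28.45) = 4.550 cm to the left of lens 2, so d_o2 = +4.550 cm.
Lens 2: 1/d_i2 = 1/f₂ − 1/d_o2 = 1/(19.0) − 1/(4.550) = -0.1671, so d_i2 = -5.98 cm.
The final image is virtual, 5.98 cm to the left of lens 2 (overall magnification ≈ -0.39).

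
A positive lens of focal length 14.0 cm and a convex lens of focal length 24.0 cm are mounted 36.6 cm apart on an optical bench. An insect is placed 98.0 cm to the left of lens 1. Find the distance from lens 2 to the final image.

Lens 1: 1/d_i1 = 1/f₁ − 1/d_o1 = 1/(14.0) − 1/(98.0) = 0.06122, so d_i1 = 16.33 cm.
The intermediate image is 16.33 cm to the right of lens 1, which is 36.6 − (16.33) = 20.27 cm to the left of lens 2, so d_o2 = +20.27 cm.
Lens 2: 1/d_i2 = 1/f₂ − 1/d_o2 = 1/(24.0) − 1/(20.27) = -0.007667, so d_i2 = -130 cm.
The final image is virtual, 130 cm to the left of lens 2 (overall magnification ≈ -1.1).

130 cm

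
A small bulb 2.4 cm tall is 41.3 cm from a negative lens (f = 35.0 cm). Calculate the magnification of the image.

m = +0.459

For a negative lens, f = -35.0 cm.
1/d_i = 1/f − 1/d_o = 1/(-35.00) − 1/(41.3) = -0.05278, so d_i = -18.94 cm.
m = −d_i/d_o = −(-18.94)/(41.3) = +0.459.
The image is virtual, upright and reduced, on the same side as the object.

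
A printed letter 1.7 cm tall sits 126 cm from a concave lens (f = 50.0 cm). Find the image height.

For a concave lens, f = -50.0 cm.
1/d_i = 1/f − 1/d_o = 1/(-50.00) − 1/(126) = -0.02794, so d_i = -35.80 cm.
m = −d_i/d_o = +0.2841.
|h_i| = |m|·h_o = 0.2841 × 1.7 = 0.483 cm. The image is virtual, upright and reduced, on the same side as the object.

0.483 cm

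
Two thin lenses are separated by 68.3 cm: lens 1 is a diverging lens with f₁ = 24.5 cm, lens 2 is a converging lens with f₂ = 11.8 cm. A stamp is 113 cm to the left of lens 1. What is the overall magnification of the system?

f₁ = −24.5 cm (diverging).
Lens 1: 1/d_i1 = 1/(-24.5) − 1/(113) = -0.04967, so d_i1 = -20.13 cm; m₁ = −d_i1/d_o1 = +0.1781.
d_o2 = 68.3 − (-20.13) = 88.43 cm.
Lens 2: 1/d_i2 = 1/(11.8) − 1/(88.43) = 0.07344, so d_i2 = 13.62 cm; m₂ = −d_i2/d_o2 = -0.1540.
m = m₁·m₂ = (+0.1781)(-0.1540) = -0.0274.

m = -0.0274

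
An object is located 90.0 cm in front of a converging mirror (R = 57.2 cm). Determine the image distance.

41.9 cm

f = R/2 = 57.2/2 = 28.60 cm.
Mirror equation: 1/s_i = 1/f − 1/s_o = 1/(28.60) − 1/(90.0) = 0.03497 − 0.01111 = 0.02385, so s_i = 41.9 cm.
The image is real, inverted and reduced, in front of the mirror.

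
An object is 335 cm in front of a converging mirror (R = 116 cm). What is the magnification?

f = R/2 = 116/2 = 58.00 cm.
1/d_i = 1/f − 1/d_o = 1/(58.00) − 1/(335) = 0.01426, so d_i = 70.14 cm.
m = −d_i/d_o = −(70.14)/(335) = -0.209.
The image is real, inverted and reduced, in front of the mirror.

m = -0.209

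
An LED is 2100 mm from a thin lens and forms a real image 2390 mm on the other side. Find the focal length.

f = 1120 mm (converging)

Real image ⇒ d_i = +2390 mm.
1/f = 1/d_o + 1/d_i = 1/(2100) + 1/(2390) = 0.0008946, so f = 1120 mm.
Since f is positive, the thin lens is converging.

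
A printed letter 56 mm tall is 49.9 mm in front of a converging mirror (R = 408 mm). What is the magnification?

m = +1.32

f = R/2 = 408/2 = 204.0 mm.
1/d_i = 1/f − 1/d_o = 1/(204.0) − 1/(49.9) = -0.01514, so d_i = -66.06 mm.
m = −d_i/d_o = −(-66.06)/(49.9) = +1.32.
The image is virtual, upright and enlarged, behind the mirror.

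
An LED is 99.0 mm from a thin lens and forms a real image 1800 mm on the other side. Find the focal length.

f = 93.8 mm (converging)

Real image ⇒ d_i = +1800 mm.
1/f = 1/d_o + 1/d_i = 1/(99.0) + 1/(1800) = 0.01066, so f = 93.8 mm.
Since f is positive, the thin lens is converging.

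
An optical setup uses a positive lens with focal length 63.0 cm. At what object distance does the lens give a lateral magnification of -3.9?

79.2 cm

m = −d_i/d_o ⇒ d_i = −m·d_o.
1/f = 1/d_o + 1/d_i = 1/d_o − 1/(m·d_o) = (1 − 1/m)/d_o, so d_o = f(1 − 1/m) = (63.00)(1 − 1/(-3.9)) = 79.2 cm.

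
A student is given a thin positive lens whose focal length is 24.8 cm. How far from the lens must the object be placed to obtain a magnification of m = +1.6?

9.30 cm

m = −d_i/d_o ⇒ d_i = −m·d_o.
1/f = 1/d_o + 1/d_i = 1/d_o − 1/(m·d_o) = (1 − 1/m)/d_o, so d_o = f(1 − 1/m) = (24.80)(1 − 1/(+1.6)) = 9.30 cm.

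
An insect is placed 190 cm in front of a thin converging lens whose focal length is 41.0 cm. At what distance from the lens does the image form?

Lens equation: 1/v = 1/f − 1/u = 1/(41.00) − 1/(190) = 0.02439 − 0.005263 = 0.01913, so v = 52.3 cm.
The image is real, inverted and reduced, on the far side of the lens.

52.3 cm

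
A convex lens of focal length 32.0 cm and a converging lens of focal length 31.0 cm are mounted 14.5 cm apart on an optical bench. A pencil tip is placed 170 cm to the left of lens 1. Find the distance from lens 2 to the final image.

Lens 1: 1/d_i1 = 1/f₁ − 1/d_o1 = 1/(32.0) − 1/(170) = 0.02537, so d_i1 = 39.42 cm.
The intermediate image is 39.42 cm to the right of lens 1, which lies 24.92 cm to the right of lens 2 — a virtual object — so d_o2 = −24.92 cm.
Lens 2: 1/d_i2 = 1/f₂ − 1/d_o2 = 1/(31.0) − 1/(-24.92) = 0.07239, so d_i2 = 13.8 cm.
The final image is real, 13.8 cm to the right of lens 2 (overall magnification ≈ -0.13).

13.8 cm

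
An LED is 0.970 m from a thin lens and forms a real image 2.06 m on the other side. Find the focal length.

f = 0.659 m (converging)

Real image ⇒ d_i = +2.06 m.
1/f = 1/d_o + 1/d_i = 1/(0.970) + 1/(2.06) = 1.516, so f = 0.659 m.
Since f is positive, the thin lens is converging.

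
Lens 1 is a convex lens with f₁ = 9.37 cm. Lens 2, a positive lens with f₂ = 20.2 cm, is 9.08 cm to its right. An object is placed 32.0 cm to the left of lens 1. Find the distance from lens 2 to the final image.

3.46 cm

Lens 1: 1/d_i1 = 1/f₁ − 1/d_o1 = 1/(9.37) − 1/(32.0) = 0.07547, so d_i1 = 13.25 cm.
The intermediate image is 13.25 cm to the right of lens 1, which lies 4.170 cm to the right of lens 2 — a virtual object — so d_o2 = −4.170 cm.
Lens 2: 1/d_i2 = 1/f₂ − 1/d_o2 = 1/(20.2) − 1/(-4.170) = 0.2893, so d_i2 = 3.46 cm.
The final image is real, 3.46 cm to the right of lens 2 (overall magnification ≈ -0.34).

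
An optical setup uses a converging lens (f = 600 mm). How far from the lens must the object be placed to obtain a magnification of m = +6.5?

508 mm

m = −d_i/d_o ⇒ d_i = −m·d_o.
1/f = 1/d_o + 1/d_i = 1/d_o − 1/(m·d_o) = (1 − 1/m)/d_o, so d_o = f(1 − 1/m) = (600.0)(1 − 1/(+6.5)) = 508 mm.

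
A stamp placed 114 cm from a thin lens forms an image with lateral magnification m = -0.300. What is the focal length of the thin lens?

f = 26.3 cm (converging)

m = −d_i/d_o ⇒ d_i = −m·d_o = −(-0.300)·(114) = 34.20 cm.
1/f = 1/d_o + 1/d_i = 1/(114) + 1/(34.20) = 0.03801, so f = 26.3 cm.
Since f is positive, the thin lens is converging.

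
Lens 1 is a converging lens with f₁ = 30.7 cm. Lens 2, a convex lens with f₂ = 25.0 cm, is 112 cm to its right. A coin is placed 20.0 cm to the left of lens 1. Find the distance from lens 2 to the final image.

Lens 1: 1/d_i1 = 1/f₁ − 1/d_o1 = 1/(30.7) − 1/(20.0) = -0.01743, so d_i1 = -57.38 cm.
The intermediate image is 57.38 cm to the left of lens 1 (virtual), which is 112 − (-57.38) = 169.4 cm to the left of lens 2, so d_o2 = +169.4 cm.
Lens 2: 1/d_i2 = 1/f₂ − 1/d_o2 = 1/(25.0) − 1/(169.4) = 0.03410, so d_i2 = 29.3 cm.
The final image is real, 29.3 cm to the right of lens 2 (overall magnification ≈ -0.50).

29.3 cm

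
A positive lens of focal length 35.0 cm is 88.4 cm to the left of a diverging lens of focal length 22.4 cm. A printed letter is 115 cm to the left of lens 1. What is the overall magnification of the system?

m = -0.162

Lens 1: 1/d_i1 = 1/(35.0) − 1/(115) = 0.01988, so d_i1 = 50.31 cm; m₁ = −d_i1/d_o1 = -0.4375.
d_o2 = 88.4 − (50.31) = 38.09 cm.
f₂ = −22.4 cm (diverging).
Lens 2: 1/d_i2 = 1/(-22.4) − 1/(38.09) = -0.07090, so d_i2 = -14.11 cm; m₂ = −d_i2/d_o2 = +0.3703.
m = m₁·m₂ = (-0.4375)(+0.3703) = -0.162.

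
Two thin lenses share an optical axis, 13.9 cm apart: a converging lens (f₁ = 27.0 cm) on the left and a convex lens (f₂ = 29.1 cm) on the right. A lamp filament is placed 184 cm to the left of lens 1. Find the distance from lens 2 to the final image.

Lens 1: 1/d_i1 = 1/f₁ − 1/d_o1 = 1/(27.0) − 1/(184) = 0.03160, so d_i1 = 31.64 cm.
The intermediate image is 31.64 cm to the right of lens 1, which lies 17.74 cm to the right of lens 2 — a virtual object — so d_o2 = −17.74 cm.
Lens 2: 1/d_i2 = 1/f₂ − 1/d_o2 = 1/(29.1) − 1/(-17.74) = 0.09073, so d_i2 = 11.0 cm.
The final image is real, 11.0 cm to the right of lens 2 (overall magnification ≈ -0.11).

11.0 cm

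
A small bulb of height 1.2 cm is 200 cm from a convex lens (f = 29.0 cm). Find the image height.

1/d_i = 1/f − 1/d_o = 1/(29.00) − 1/(200) = 0.02948, so d_i = 33.92 cm.
m = −d_i/d_o = -0.1696.
|h_i| = |m|·h_o = 0.1696 × 1.2 = 0.204 cm. The image is real, inverted and reduced, on the far side of the lens.

0.204 cm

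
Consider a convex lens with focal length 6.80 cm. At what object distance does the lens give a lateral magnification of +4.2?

m = −d_i/d_o ⇒ d_i = −m·d_o.
1/f = 1/d_o + 1/d_i = 1/d_o − 1/(m·d_o) = (1 − 1/m)/d_o, so d_o = f(1 − 1/m) = (6.800)(1 − 1/(+4.2)) = 5.18 cm.

5.18 cm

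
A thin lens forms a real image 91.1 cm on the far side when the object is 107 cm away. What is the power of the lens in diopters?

P = +2.03 D

d_i = +91.1 cm.
1/f = 1/d_o + 1/d_i = 1/(107) + 1/(91.1) = 0.02032 cm⁻¹.
f = 49.21 cm = 0.4921 m, so P = 1/f = +2.03 D.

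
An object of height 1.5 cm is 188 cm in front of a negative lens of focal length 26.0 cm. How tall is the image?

0.182 cm

For a negative lens, f = -26.0 cm.
1/d_i = 1/f − 1/d_o = 1/(-26.00) − 1/(188) = -0.04378, so d_i = -22.84 cm.
m = −d_i/d_o = +0.1215.
|h_i| = |m|·h_o = 0.1215 × 1.5 = 0.182 cm. The image is virtual, upright and reduced, on the same side as the object.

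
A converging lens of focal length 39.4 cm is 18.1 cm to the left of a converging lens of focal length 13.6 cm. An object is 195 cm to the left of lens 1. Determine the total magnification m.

Lens 1: 1/d_i1 = 1/(39.4) − 1/(195) = 0.02025, so d_i1 = 49.38 cm; m₁ = −d_i1/d_o1 = -0.2532.
d_o2 = 18.1 − (49.38) = -31.28 cm (virtual object).
Lens 2: 1/d_i2 = 1/(13.6) − 1/(-31.28) = 0.1055, so d_i2 = 9.479 cm; m₂ = −d_i2/d_o2 = +0.3030.
m = m₁·m₂ = (-0.2532)(+0.3030) = -0.0767.

m = -0.0767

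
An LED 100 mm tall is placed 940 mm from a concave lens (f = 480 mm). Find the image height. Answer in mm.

33.8 mm

For a concave lens, f = -480 mm.
1/d_i = 1/f − 1/d_o = 1/(-480.0) − 1/(940) = -0.003147, so d_i = -317.7 mm.
m = −d_i/d_o = +0.3380.
|h_i| = |m|·h_o = 0.3380 × 100 = 33.8 mm. The image is virtual, upright and reduced, on the same side as the object.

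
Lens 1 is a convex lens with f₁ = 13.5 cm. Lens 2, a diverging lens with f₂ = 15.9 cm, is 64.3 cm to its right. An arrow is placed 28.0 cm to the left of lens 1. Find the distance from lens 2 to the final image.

Lens 1: 1/d_i1 = 1/f₁ − 1/d_o1 = 1/(13.5) − 1/(28.0) = 0.03836, so d_i1 = 26.07 cm.
The intermediate image is 26.07 cm to the right of lens 1, which is 64.3 − (26.07) = 38.23 cm to the left of lens 2, so d_o2 = +38.23 cm.
Lens 2 is diverging, so f₂ = −15.9 cm.
Lens 2: 1/d_i2 = 1/f₂ − 1/d_o2 = 1/(-15.9) − 1/(38.23) = -0.08905, so d_i2 = -11.2 cm.
The final image is virtual, 11.2 cm to the left of lens 2 (overall magnification ≈ -0.27).

11.2 cm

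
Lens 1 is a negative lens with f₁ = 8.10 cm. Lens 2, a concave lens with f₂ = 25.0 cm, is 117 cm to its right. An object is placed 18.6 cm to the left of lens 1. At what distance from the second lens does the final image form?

Lens 1 is diverging, so f₁ = −8.10 cm.
Lens 1: 1/d_i1 = 1/f₁ − 1/d_o1 = 1/(-8.10) − 1/(18.6) = -0.1772, so d_i1 = -5.643 cm.
The intermediate image is 5.643 cm to the left of lens 1 (virtual), which is 117 − (-5.643) = 122.6 cm to the left of lens 2, so d_o2 = +122.6 cm.
Lens 2 is diverging, so f₂ = −25.0 cm.
Lens 2: 1/d_i2 = 1/f₂ − 1/d_o2 = 1/(-25.0) − 1/(122.6) = -0.04816, so d_i2 = -20.8 cm.
The final image is virtual, 20.8 cm to the left of lens 2 (overall magnification ≈ 0.051).

20.8 cm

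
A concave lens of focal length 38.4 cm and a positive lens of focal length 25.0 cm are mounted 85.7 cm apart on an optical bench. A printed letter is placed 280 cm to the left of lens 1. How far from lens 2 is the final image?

Lens 1 is diverging, so f₁ = −38.4 cm.
Lens 1: 1/d_i1 = 1/f₁ − 1/d_o1 = 1/(-38.4) − 1/(280) = -0.02961, so d_i1 = -33.77 cm.
The intermediate image is 33.77 cm to the left of lens 1 (virtual), which is 85.7 − (-33.77) = 119.5 cm to the left of lens 2, so d_o2 = +119.5 cm.
Lens 2: 1/d_i2 = 1/f₂ − 1/d_o2 = 1/(25.0) − 1/(119.5) = 0.03163, so d_i2 = 31.6 cm.
The final image is real, 31.6 cm to the right of lens 2 (overall magnification ≈ -0.032).

31.6 cm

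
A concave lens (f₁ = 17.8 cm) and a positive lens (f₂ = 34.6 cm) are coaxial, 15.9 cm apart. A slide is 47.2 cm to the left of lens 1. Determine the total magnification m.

f₁ = −17.8 cm (diverging).
Lens 1: 1/d_i1 = 1/(-17.8) − 1/(47.2) = -0.07737, so d_i1 = -12.93 cm; m₁ = −d_i1/d_o1 = +0.2739.
d_o2 = 15.9 − (-12.93) = 28.83 cm.
Lens 2: 1/d_i2 = 1/(34.6) − 1/(28.83) = -0.005784, so d_i2 = -172.9 cm; m₂ = −d_i2/d_o2 = +5.997.
m = m₁·m₂ = (+0.2739)(+5.997) = +1.64.

m = +1.64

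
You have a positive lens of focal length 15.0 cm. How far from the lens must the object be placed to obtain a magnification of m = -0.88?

32.0 cm

m = −d_i/d_o ⇒ d_i = −m·d_o.
1/f = 1/d_o + 1/d_i = 1/d_o − 1/(m·d_o) = (1 − 1/m)/d_o, so d_o = f(1 − 1/m) = (15.00)(1 − 1/(-0.88)) = 32.0 cm.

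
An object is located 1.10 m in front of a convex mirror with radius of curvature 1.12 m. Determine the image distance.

0.371 m

f = R/2 = 1.12/2 = 0.5600 m; for a convex mirror, f = -0.5600 m.
Mirror equation: 1/v = 1/f − 1/u = 1/(-0.5600) − 1/(1.10) = -1.786 − 0.9091 = -2.695, so v = -0.371 m.
The image is virtual, upright and reduced, behind the mirror.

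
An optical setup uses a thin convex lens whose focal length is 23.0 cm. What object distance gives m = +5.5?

18.8 cm

m = −d_i/d_o ⇒ d_i = −m·d_o.
1/f = 1/d_o + 1/d_i = 1/d_o − 1/(m·d_o) = (1 − 1/m)/d_o, so d_o = f(1 − 1/m) = (23.00)(1 − 1/(+5.5)) = 18.8 cm.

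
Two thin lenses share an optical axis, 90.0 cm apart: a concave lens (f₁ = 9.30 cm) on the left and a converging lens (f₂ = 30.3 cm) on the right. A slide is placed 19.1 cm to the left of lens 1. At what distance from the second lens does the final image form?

Lens 1 is diverging, so f₁ = −9.30 cm.
Lens 1: 1/d_i1 = 1/f₁ − 1/d_o1 = 1/(-9.30) − 1/(19.1) = -0.1599, so d_i1 = -6.255 cm.
The intermediate image is 6.255 cm to the left of lens 1 (virtual), which is 90.0 − (-6.255) = 96.25 cm to the left of lens 2, so d_o2 = +96.25 cm.
Lens 2: 1/d_i2 = 1/f₂ − 1/d_o2 = 1/(30.3) − 1/(96.25) = 0.02261, so d_i2 = 44.2 cm.
The final image is real, 44.2 cm to the right of lens 2 (overall magnification ≈ -0.15).

44.2 cm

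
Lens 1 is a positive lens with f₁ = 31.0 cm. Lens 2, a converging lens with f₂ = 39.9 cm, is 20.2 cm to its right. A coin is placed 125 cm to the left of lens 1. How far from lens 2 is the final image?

Lens 1: 1/d_i1 = 1/f₁ − 1/d_o1 = 1/(31.0) − 1/(125) = 0.02426, so d_i1 = 41.22 cm.
The intermediate image is 41.22 cm to the right of lens 1, which lies 21.02 cm to the right of lens 2 — a virtual object — so d_o2 = −21.02 cm.
Lens 2: 1/d_i2 = 1/f₂ − 1/d_o2 = 1/(39.9) − 1/(-21.02) = 0.07264, so d_i2 = 13.8 cm.
The final image is real, 13.8 cm to the right of lens 2 (overall magnification ≈ -0.22).

13.8 cm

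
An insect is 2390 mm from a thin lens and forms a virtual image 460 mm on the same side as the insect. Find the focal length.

f = -570 mm (diverging)

Virtual image ⇒ d_i = −460 mm.
1/f = 1/d_o + 1/d_i = 1/(2390) + 1/(-460) = -0.001756, so f = -570 mm.
Since f is negative, the thin lens is diverging.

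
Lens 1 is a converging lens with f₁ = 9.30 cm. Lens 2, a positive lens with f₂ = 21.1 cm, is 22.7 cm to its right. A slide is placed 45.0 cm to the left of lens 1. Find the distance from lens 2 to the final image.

Lens 1: 1/d_i1 = 1/f₁ − 1/d_o1 = 1/(9.30) − 1/(45.0) = 0.08530, so d_i1 = 11.72 cm.
The intermediate image is 11.72 cm to the right of lens 1, which is 22.7 − (11.72) = 10.98 cm to the left of lens 2, so d_o2 = +10.98 cm.
Lens 2: 1/d_i2 = 1/f₂ − 1/d_o2 = 1/(21.1) − 1/(10.98) = -0.04368, so d_i2 = -22.9 cm.
The final image is virtual, 22.9 cm to the left of lens 2 (overall magnification ≈ -0.54).

22.9 cm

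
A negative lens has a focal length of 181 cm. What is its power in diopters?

P = -0.552 D

For a negative lens, f = −181 cm.
f = -181 cm = -1.81 m.
P = 1/f = 1/(-1.81 m) = -0.552 D.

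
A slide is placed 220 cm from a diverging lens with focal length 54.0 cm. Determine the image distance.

For a diverging lens, f = -54.0 cm.
Lens equation: 1/d_i = 1/f − 1/d_o = 1/(-54.00) − 1/(220) = -0.01852 − 0.004545 = -0.02306, so d_i = -43.4 cm.
The image is virtual, upright and reduced, on the same side as the object.

43.4 cm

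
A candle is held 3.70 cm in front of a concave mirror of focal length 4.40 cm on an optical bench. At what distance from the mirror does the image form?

23.3 cm

Mirror equation: 1/s_i = 1/f − 1/s_o = 1/(4.400) − 1/(3.70) = 0.2273 − 0.2703 = -0.04300, so s_i = -23.3 cm.
The image is virtual, upright and enlarged, behind the mirror.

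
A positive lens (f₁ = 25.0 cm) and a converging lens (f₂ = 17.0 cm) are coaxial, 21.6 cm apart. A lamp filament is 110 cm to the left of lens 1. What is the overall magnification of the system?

m = -0.180

Lens 1: 1/d_i1 = 1/(25.0) − 1/(110) = 0.03091, so d_i1 = 32.35 cm; m₁ = −d_i1/d_o1 = -0.2941.
d_o2 = 21.6 − (32.35) = -10.75 cm (virtual object).
Lens 2: 1/d_i2 = 1/(17.0) − 1/(-10.75) = 0.1518, so d_i2 = 6.586 cm; m₂ = −d_i2/d_o2 = +0.6126.
m = m₁·m₂ = (-0.2941)(+0.6126) = -0.180.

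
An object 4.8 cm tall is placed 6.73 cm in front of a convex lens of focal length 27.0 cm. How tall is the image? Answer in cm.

1/d_i = 1/f − 1/d_o = 1/(27.00) − 1/(6.73) = -0.1116, so d_i = -8.964 cm.
m = −d_i/d_o = +1.332.
|h_i| = |m|·h_o = 1.332 × 4.8 = 6.39 cm. The image is virtual, upright and enlarged, on the same side as the object.

6.39 cm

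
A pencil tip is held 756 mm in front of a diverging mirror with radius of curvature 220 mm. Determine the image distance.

96.0 mm

f = R/2 = 220/2 = 110.0 mm; for a diverging mirror, f = -110.0 mm.
Mirror equation: 1/q = 1/f − 1/p = 1/(-110.0) − 1/(756) = -0.009091 − 0.001323 = -0.01041, so q = -96.0 mm.
The image is virtual, upright and reduced, behind the mirror.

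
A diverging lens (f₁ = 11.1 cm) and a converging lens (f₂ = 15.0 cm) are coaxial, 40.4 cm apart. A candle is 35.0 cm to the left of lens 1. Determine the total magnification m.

m = -0.107

f₁ = −11.1 cm (diverging).
Lens 1: 1/d_i1 = 1/(-11.1) − 1/(35.0) = -0.1187, so d_i1 = -8.427 cm; m₁ = −d_i1/d_o1 = +0.2408.
d_o2 = 40.4 − (-8.427) = 48.83 cm.
Lens 2: 1/d_i2 = 1/(15.0) − 1/(48.83) = 0.04619, so d_i2 = 21.65 cm; m₂ = −d_i2/d_o2 = -0.4434.
m = m₁·m₂ = (+0.2408)(-0.4434) = -0.107.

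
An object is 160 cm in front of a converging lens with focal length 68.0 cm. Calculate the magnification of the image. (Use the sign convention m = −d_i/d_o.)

1/d_i = 1/f − 1/d_o = 1/(68.00) − 1/(160) = 0.008456, so d_i = 118.3 cm.
m = −d_i/d_o = −(118.3)/(160) = -0.739.
The image is real, inverted and reduced, on the far side of the lens.

m = -0.739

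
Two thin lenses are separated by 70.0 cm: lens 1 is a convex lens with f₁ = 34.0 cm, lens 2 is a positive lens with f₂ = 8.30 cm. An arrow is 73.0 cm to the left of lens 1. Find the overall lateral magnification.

m = -3.73

Lens 1: 1/d_i1 = 1/(34.0) − 1/(73.0) = 0.01571, so d_i1 = 63.64 cm; m₁ = −d_i1/d_o1 = -0.8718.
d_o2 = 70.0 − (63.64) = 6.360 cm.
Lens 2: 1/d_i2 = 1/(8.30) − 1/(6.360) = -0.03675, so d_i2 = -27.21 cm; m₂ = −d_i2/d_o2 = +4.278.
m = m₁·m₂ = (-0.8718)(+4.278) = -3.73.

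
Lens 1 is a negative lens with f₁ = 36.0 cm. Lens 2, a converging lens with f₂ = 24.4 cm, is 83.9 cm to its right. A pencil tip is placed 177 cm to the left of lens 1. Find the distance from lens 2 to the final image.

Lens 1 is diverging, so f₁ = −36.0 cm.
Lens 1: 1/d_i1 = 1/f₁ − 1/d_o1 = 1/(-36.0) − 1/(177) = -0.03343, so d_i1 = -29.92 cm.
The intermediate image is 29.92 cm to the left of lens 1 (virtual), which is 83.9 − (-29.92) = 113.8 cm to the left of lens 2, so d_o2 = +113.8 cm.
Lens 2: 1/d_i2 = 1/f₂ − 1/d_o2 = 1/(24.4) − 1/(113.8) = 0.03220, so d_i2 = 31.1 cm.
The final image is real, 31.1 cm to the right of lens 2 (overall magnification ≈ -0.046).

31.1 cm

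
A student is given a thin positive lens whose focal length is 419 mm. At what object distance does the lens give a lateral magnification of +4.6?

328 mm

m = −d_i/d_o ⇒ d_i = −m·d_o.
1/f = 1/d_o + 1/d_i = 1/d_o − 1/(m·d_o) = (1 − 1/m)/d_o, so d_o = f(1 − 1/m) = (419.0)(1 − 1/(+4.6)) = 328 mm.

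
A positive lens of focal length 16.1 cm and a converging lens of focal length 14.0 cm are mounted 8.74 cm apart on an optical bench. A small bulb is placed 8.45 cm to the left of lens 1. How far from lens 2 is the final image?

Lens 1: 1/d_i1 = 1/f₁ − 1/d_o1 = 1/(16.1) − 1/(8.45) = -0.05623, so d_i1 = -17.78 cm.
The intermediate image is 17.78 cm to the left of lens 1 (virtual), which is 8.74 − (-17.78) = 26.52 cm to the left of lens 2, so d_o2 = +26.52 cm.
Lens 2: 1/d_i2 = 1/f₂ − 1/d_o2 = 1/(14.0) − 1/(26.52) = 0.03372, so d_i2 = 29.7 cm.
The final image is real, 29.7 cm to the right of lens 2 (overall magnification ≈ -2.4).

29.7 cm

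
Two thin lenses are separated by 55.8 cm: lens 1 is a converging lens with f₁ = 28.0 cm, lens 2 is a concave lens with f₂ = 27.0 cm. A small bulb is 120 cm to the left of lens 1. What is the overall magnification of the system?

m = -0.178

Lens 1: 1/d_i1 = 1/(28.0) − 1/(120) = 0.02738, so d_i1 = 36.52 cm; m₁ = −d_i1/d_o1 = -0.3043.
d_o2 = 55.8 − (36.52) = 19.28 cm.
f₂ = −27.0 cm (diverging).
Lens 2: 1/d_i2 = 1/(-27.0) − 1/(19.28) = -0.08890, so d_i2 = -11.25 cm; m₂ = −d_i2/d_o2 = +0.5834.
m = m₁·m₂ = (-0.3043)(+0.5834) = -0.178.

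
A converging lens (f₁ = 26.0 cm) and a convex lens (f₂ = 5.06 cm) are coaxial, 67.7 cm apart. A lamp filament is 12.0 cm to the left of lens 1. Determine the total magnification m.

Lens 1: 1/d_i1 = 1/(26.0) − 1/(12.0) = -0.04487, so d_i1 = -22.29 cm; m₁ = −d_i1/d_o1 = +1.857.
d_o2 = 67.7 − (-22.29) = 89.99 cm.
Lens 2: 1/d_i2 = 1/(5.06) − 1/(89.99) = 0.1865, so d_i2 = 5.361 cm; m₂ = −d_i2/d_o2 = -0.05958.
m = m₁·m₂ = (+1.857)(-0.05958) = -0.111.

m = -0.111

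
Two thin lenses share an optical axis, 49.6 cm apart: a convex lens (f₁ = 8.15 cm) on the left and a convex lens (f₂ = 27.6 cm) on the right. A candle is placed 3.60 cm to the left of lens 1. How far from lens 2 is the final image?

Lens 1: 1/d_i1 = 1/f₁ − 1/d_o1 = 1/(8.15) − 1/(3.60) = -0.1551, so d_i1 = -6.448 cm.
The intermediate image is 6.448 cm to the left of lens 1 (virtual), which is 49.6 − (-6.448) = 56.05 cm to the left of lens 2, so d_o2 = +56.05 cm.
Lens 2: 1/d_i2 = 1/f₂ − 1/d_o2 = 1/(27.6) − 1/(56.05) = 0.01839, so d_i2 = 54.4 cm.
The final image is real, 54.4 cm to the right of lens 2 (overall magnification ≈ -1.7).

54.4 cm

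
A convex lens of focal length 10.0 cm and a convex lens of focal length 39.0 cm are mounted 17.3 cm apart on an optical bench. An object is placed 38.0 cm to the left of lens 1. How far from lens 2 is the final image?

Lens 1: 1/d_i1 = 1/f₁ − 1/d_o1 = 1/(10.0) − 1/(38.0) = 0.07368, so d_i1 = 13.57 cm.
The intermediate image is 13.57 cm to the right of lens 1, which is 17.3 − (13.57) = 3.730 cm to the left of lens 2, so d_o2 = +3.730 cm.
Lens 2: 1/d_i2 = 1/f₂ − 1/d_o2 = 1/(39.0) − 1/(3.730) = -0.2425, so d_i2 = -4.12 cm.
The final image is virtual, 4.12 cm to the left of lens 2 (overall magnification ≈ -0.39).

4.12 cm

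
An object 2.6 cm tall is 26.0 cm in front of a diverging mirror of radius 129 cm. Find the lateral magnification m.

f = R/2 = 129/2 = 64.50 cm; for a diverging mirror, f = -64.50 cm.
1/d_i = 1/f − 1/d_o = 1/(-64.50) − 1/(26.0) = -0.05397, so d_i = -18.53 cm.
m = −d_i/d_o = −(-18.53)/(26.0) = +0.713.
The image is virtual, upright and reduced, behind the mirror.

m = +0.713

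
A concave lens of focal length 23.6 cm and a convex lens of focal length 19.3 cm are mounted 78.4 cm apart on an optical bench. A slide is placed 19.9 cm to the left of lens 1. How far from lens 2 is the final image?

24.6 cm

Lens 1 is diverging, so f₁ = −23.6 cm.
Lens 1: 1/d_i1 = 1/f₁ − 1/d_o1 = 1/(-23.6) − 1/(19.9) = -0.09262, so d_i1 = -10.80 cm.
The intermediate image is 10.80 cm to the left of lens 1 (virtual), which is 78.4 − (-10.80) = 89.20 cm to the left of lens 2, so d_o2 = +89.20 cm.
Lens 2: 1/d_i2 = 1/f₂ − 1/d_o2 = 1/(19.3) − 1/(89.20) = 0.04060, so d_i2 = 24.6 cm.
The final image is real, 24.6 cm to the right of lens 2 (overall magnification ≈ -0.15).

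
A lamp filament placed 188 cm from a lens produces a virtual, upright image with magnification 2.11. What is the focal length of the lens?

m = −d_i/d_o ⇒ d_i = −m·d_o = −(+2.11)·(188) = -396.7 cm.
1/f = 1/d_o + 1/d_i = 1/(188) + 1/(-396.7) = 0.002798, so f = 357 cm.
Since f is positive, the lens is converging.

f = 357 cm (converging)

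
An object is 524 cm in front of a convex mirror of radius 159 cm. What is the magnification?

m = +0.132

f = R/2 = 159/2 = 79.50 cm; for a convex mirror, f = -79.50 cm.
1/d_i = 1/f − 1/d_o = 1/(-79.50) − 1/(524) = -0.01449, so d_i = -69.03 cm.
m = −d_i/d_o = −(-69.03)/(524) = +0.132.
The image is virtual, upright and reduced, behind the mirror.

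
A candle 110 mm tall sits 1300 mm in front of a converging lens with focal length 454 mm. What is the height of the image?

59.0 mm

1/d_i = 1/f − 1/d_o = 1/(454.0) − 1/(1300) = 0.001433, so d_i = 697.6 mm.
m = −d_i/d_o = -0.5366.
|h_i| = |m|·h_o = 0.5366 × 110 = 59.0 mm. The image is real, inverted and reduced, on the far side of the lens.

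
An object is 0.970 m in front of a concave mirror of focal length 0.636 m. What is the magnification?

m = -1.90

1/d_i = 1/f − 1/d_o = 1/(0.6360) − 1/(0.970) = 0.5414, so d_i = 1.847 m.
m = −d_i/d_o = −(1.847)/(0.970) = -1.90.
The image is real, inverted and enlarged, in front of the mirror.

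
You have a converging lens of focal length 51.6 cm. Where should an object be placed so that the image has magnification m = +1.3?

m = −d_i/d_o ⇒ d_i = −m·d_o.
1/f = 1/d_o + 1/d_i = 1/d_o − 1/(m·d_o) = (1 − 1/m)/d_o, so d_o = f(1 − 1/m) = (51.60)(1 − 1/(+1.3)) = 11.9 cm.

11.9 cm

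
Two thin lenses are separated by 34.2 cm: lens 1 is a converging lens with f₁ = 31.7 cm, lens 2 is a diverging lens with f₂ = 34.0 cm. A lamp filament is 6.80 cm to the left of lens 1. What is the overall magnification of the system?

m = +0.563

Lens 1: 1/d_i1 = 1/(31.7) − 1/(6.80) = -0.1155, so d_i1 = -8.657 cm; m₁ = −d_i1/d_o1 = +1.273.
d_o2 = 34.2 − (-8.657) = 42.86 cm.
f₂ = −34.0 cm (diverging).
Lens 2: 1/d_i2 = 1/(-34.0) − 1/(42.86) = -0.05274, so d_i2 = -18.96 cm; m₂ = −d_i2/d_o2 = +0.4424.
m = m₁·m₂ = (+1.273)(+0.4424) = +0.563.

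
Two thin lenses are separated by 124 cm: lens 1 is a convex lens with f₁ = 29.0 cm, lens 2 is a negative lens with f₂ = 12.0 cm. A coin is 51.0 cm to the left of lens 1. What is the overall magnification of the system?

Lens 1: 1/d_i1 = 1/(29.0) − 1/(51.0) = 0.01487, so d_i1 = 67.23 cm; m₁ = −d_i1/d_o1 = -1.318.
d_o2 = 124 − (67.23) = 56.77 cm.
f₂ = −12.0 cm (diverging).
Lens 2: 1/d_i2 = 1/(-12.0) − 1/(56.77) = -0.1009, so d_i2 = -9.906 cm; m₂ = −d_i2/d_o2 = +0.1745.
m = m₁·m₂ = (-1.318)(+0.1745) = -0.230.

m = -0.230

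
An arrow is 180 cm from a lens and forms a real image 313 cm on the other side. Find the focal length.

f = 114 cm (converging)

Real image ⇒ d_i = +313 cm.
1/f = 1/d_o + 1/d_i = 1/(180) + 1/(313) = 0.008750, so f = 114 cm.
Since f is positive, the lens is converging.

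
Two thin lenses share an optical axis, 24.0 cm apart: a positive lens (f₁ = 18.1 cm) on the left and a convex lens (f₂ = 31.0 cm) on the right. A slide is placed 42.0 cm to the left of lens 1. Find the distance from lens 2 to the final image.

6.24 cm

Lens 1: 1/d_i1 = 1/f₁ − 1/d_o1 = 1/(18.1) − 1/(42.0) = 0.03144, so d_i1 = 31.81 cm.
The intermediate image is 31.81 cm to the right of lens 1, which lies 7.810 cm to the right of lens 2 — a virtual object — so d_o2 = −7.810 cm.
Lens 2: 1/d_i2 = 1/f₂ − 1/d_o2 = 1/(31.0) − 1/(-7.810) = 0.1603, so d_i2 = 6.24 cm.
The final image is real, 6.24 cm to the right of lens 2 (overall magnification ≈ -0.60).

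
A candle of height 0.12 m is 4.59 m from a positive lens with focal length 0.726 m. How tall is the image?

1/d_i = 1/f − 1/d_o = 1/(0.7260) − 1/(4.59) = 1.160, so d_i = 0.8624 m.
m = −d_i/d_o = -0.1879.
|h_i| = |m|·h_o = 0.1879 × 0.12 = 0.0225 m. The image is real, inverted and reduced, on the far side of the lens.

0.0225 m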